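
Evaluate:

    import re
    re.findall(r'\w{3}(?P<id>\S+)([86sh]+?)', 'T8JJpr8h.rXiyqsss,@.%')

This matches exactly 3 of a word character; then one or more of a non-whitespace character (captured as 'id'); then one or more of one of [86sh] (lazy) (captured).
Walking the string: at [0:17] match 'T8JJpr8h.rXiyqsss', groups = ('Jpr8h.rXiyqss', 's').
`findall` packs the 2 group values into a tuple for every match.

[('Jpr8h.rXiyqss', 's')]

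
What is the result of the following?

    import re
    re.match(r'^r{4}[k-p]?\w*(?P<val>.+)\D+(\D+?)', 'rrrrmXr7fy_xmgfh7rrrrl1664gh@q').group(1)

'h'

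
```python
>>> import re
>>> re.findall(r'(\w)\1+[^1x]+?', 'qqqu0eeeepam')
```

['q', 'e']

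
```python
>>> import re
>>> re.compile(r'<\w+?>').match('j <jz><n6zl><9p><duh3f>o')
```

With `match`, the pattern is implicitly anchored at the beginning.
Here the string doesn't start with a match, so the call returns None.

None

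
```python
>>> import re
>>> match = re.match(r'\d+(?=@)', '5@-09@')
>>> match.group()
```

'5'

With `match`, the pattern is implicitly anchored at the beginning.
The match spans [0:1] → '5'.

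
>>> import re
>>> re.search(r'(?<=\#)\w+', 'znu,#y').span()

The positive lookaround only admits positions where the adjacent text matches; those characters stay outside the span.
Unlike `match`, `search` isn't anchored — it looks for the pattern anywhere in the string.
The match spans [5:6] → 'y'.

(5, 6)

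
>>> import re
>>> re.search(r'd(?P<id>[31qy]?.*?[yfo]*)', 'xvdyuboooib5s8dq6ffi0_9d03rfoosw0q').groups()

('y',)

This matches a literal 'd'; then optionally one of [31qy], then zero or more of any character (lazy), then zero or more of one of [yfo] (captured as 'id').
`re.search` tries every starting position until one works.
The match spans [2:4] → 'dy'.
Captured: group 1 = 'y'.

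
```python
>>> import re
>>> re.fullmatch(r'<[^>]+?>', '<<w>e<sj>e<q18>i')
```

None

For `fullmatch`, every character of the input must be accounted for by the pattern.
Here the pattern can't cover the whole string, so the call returns None.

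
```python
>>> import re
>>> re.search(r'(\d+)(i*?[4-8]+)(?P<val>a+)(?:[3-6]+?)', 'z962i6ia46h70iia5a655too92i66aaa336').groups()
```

Pattern: one or more of a digit (captured); then zero or more of the literal 'i' (lazy), then one or more of a character in [4-8] (captured); then one or more of a literal 'a' (captured as 'val'); then one or more of a character in [3-6] (lazy) (non-capturing group).
`re.search` scans for the first position where the pattern succeeds.
The match spans [24:33] → '92i66aaa3'.
Captured: group 1 = '92', group 2 = 'i66', group 3 = 'aaa'.

('92', 'i66', 'aaa')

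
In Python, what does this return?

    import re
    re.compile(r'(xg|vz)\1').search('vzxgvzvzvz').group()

'vzvz'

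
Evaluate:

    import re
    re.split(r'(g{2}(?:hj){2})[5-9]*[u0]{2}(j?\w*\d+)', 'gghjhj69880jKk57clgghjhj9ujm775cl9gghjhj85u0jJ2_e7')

['gghjhj69880jKk57clgghjhj9ujm775cl9', 'gghjhj', 'jJ2_e7', '']

This matches exactly 2 of a literal 'g', then the literal 'hj' repeated 2 times (captured); then zero or more of a character in [5-9], then exactly 2 of one of [u0]; then optionally a literal 'j', then zero or more of a word character, then one or more of a digit (captured).
Matches to split on: at [34:50] → 'gghjhj85u0jJ2_e7'.
With a capturing group present, the delimiter's captured portion is kept in the result list.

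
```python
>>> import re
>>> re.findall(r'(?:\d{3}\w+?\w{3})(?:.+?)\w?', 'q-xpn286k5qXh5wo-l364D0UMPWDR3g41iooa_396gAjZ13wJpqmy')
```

['286k5qXh5', '364D0UMPW', '396gAjZ13']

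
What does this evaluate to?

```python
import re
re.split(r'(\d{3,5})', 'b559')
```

The pattern matches 3 to 5 of a digit (captured).
Matches to split on: at [1:4] → '559'.
Because the pattern has a capturing group, `split` also inserts each captured text between the pieces.

['b', '559', '']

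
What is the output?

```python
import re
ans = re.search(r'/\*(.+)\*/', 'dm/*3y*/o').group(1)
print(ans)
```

Unlike `match`, `search` isn't anchored — it looks for the pattern anywhere in the string.
The match spans [2:8] → '/*3y*/'.
Captured: group 1 = '3y'.

3y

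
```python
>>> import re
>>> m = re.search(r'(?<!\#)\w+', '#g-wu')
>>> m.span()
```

The negative lookaround is zero-width — it rules out positions where the adjacent text would match, without consuming anything.
The match spans [3:5] → 'wu'.

(3, 5)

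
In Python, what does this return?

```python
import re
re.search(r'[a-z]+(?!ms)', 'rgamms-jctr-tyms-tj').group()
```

The negative lookahead/lookbehind blocks any match where the forbidden context is present.
Unlike `match`, `search` isn't anchored — it looks for the pattern anywhere in the string.
The match spans [0:6] → 'rgamms'.

'rgamms'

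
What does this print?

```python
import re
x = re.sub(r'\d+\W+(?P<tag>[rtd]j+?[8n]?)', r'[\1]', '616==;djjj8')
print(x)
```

The pattern matches one or more of a digit; then one or more of a non-word character; then one of [rtd], then one or more of the literal 'j' (lazy), then optionally one of [8n] (captured as 'tag').
Matches: at [0:8] → '616==;dj'.
`\1` in the replacement pulls in group 1's text for each match.

[dj]jj8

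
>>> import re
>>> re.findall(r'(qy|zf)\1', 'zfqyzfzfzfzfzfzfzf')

['zf', 'zf', 'zf']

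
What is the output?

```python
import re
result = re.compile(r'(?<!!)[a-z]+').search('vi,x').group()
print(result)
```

vi

The negative lookaround is zero-width — it rules out positions where the adjacent text would match, without consuming anything.
`search` walks the string left to right and returns the first match it finds.
The match spans [0:2] → 'vi'.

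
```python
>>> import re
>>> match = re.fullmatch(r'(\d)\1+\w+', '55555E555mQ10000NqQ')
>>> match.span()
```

`re.fullmatch` is like wrapping the pattern in `^…$` (in single-line mode).
The match spans [0:19] → '55555E555mQ10000NqQ'.

(0, 19)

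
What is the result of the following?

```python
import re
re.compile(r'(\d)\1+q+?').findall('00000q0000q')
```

['0', '0']

After group 1 captures some text, `\1` only succeeds where that same text appears again.
One capturing group, so `findall` returns just the captured substring from each match — 2 in all.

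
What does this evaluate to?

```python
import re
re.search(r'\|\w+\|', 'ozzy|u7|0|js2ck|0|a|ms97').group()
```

Unlike `match`, `search` isn't anchored — it looks for the pattern anywhere in the string.
The match spans [4:8] → '|u7|'.

'|u7|'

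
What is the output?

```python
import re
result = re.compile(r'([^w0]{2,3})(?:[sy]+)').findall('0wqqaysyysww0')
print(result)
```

['qqa']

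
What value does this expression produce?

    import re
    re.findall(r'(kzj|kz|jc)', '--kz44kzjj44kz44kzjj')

['kz', 'kzj', 'kz', 'kzj']

Alternation tries branches left to right and keeps the first one that lets the overall match succeed at that position.
With a single group, `findall` returns only what that group captured — 4 items.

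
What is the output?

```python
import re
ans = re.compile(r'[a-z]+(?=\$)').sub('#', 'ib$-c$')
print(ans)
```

Because the assertion is zero-width, the text it checks is not consumed and won't appear in the result.
Matches: at [0:2] → 'ib'; at [4:5] → 'c'.
Every occurrence is swapped for '#'.

#$-#$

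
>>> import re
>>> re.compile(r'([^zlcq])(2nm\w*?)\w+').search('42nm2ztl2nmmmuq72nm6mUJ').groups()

('4', '2nm')

The match spans [0:23] → '42nm2ztl2nmmmuq72nm6mUJ'.
Captured: group 1 = '4', group 2 = '2nm'.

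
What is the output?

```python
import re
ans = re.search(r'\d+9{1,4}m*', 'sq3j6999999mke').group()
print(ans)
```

6999999m

The pattern matches one or more of a digit; then 1 to 4 of the literal '9', then zero or more of a literal 'm'.
`search` walks the string left to right and returns the first match it finds.
The match spans [4:12] → '6999999m'.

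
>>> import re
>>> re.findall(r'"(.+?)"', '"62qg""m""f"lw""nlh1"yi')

Because the quantifier is non-greedy, it stops expanding at the earliest point where the rest of the pattern can succeed.
Scanning left to right: at [0:6] match '"62qg"', group 1 = '62qg'; at [6:9] match '"m"', group 1 = 'm'; at [9:12] match '"f"', group 1 = 'f'; at [14:21] match '""nlh1"', group 1 = '"nlh1'.
`findall` collects group 1 from each match (4 total).

['62qg', 'm', 'f', '"nlh1']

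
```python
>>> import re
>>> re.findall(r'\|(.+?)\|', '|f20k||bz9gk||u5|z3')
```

['f20k', 'bz9gk', 'u5']

The `?` after the quantifier makes it lazy — it takes as little as possible before letting the rest of the pattern try.
With a single group, `findall` returns only what that group captured — 3 items.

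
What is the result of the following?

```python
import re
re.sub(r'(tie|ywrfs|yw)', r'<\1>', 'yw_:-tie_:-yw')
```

`\1` in the replacement pulls in group 1's text for each match.

'<yw>_:-<tie>_:-<yw>'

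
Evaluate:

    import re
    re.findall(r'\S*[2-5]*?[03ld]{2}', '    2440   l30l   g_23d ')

['l30l', 'g_23d']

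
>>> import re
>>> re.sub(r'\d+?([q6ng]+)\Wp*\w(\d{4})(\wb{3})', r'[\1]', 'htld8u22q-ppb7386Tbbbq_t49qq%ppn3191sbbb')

The pattern matches one or more of a digit (lazy); then one or more of one of [q6ng] (captured); then a non-word character, then zero or more of a literal 'p', then a word character; then exactly 4 of a digit (captured); then a word character, then exactly 3 of the literal 'b' (captured).
Matches: at [6:21] → '22q-ppb7386Tbbb'; at [24:40] → '49qq%ppn3191sbbb'.
Each match is replaced using the text its own group 1 captured.

'htld8u[q]q_t[qq]'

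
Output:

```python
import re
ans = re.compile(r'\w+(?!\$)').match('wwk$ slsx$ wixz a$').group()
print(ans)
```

ww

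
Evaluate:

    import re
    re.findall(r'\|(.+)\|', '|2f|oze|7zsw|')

Scanning left to right: at [0:13] match '|2f|oze|7zsw|', group 1 = '2f|oze|7zsw'.
`findall` collects group 1 from the one match (1 total).

['2f|oze|7zsw']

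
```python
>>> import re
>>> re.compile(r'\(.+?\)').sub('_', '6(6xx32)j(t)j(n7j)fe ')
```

A `+?`/`*?`/`{m,n}?` starts at its minimum and grows only as far as needed for what follows to match.
Matches: at [1:8] → '(6xx32)'; at [9:12] → '(t)'; at [13:18] → '(n7j)'.
`sub` substitutes '_' at each match site.

'6_j_j_fe '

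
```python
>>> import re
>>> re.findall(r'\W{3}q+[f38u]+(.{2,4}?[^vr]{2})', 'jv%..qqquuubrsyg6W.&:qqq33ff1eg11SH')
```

['brsy', '1eg1']

The pattern matches exactly 3 of a non-word character, then one or more of the literal 'q'; then one or more of one of [f38u]; then 2 to 4 of any character (lazy), then exactly 2 of any character except [vr] (captured).
A non-greedy quantifier consumes as few characters as it can — just enough that the remainder of the pattern still matches from where it stops; whatever follows it matches normally.
Matches: at [2:15] match '%..qqquuubrsy', group 1 = 'brsy'; at [18:32] match '.&:qqq33ff1eg1', group 1 = '1eg1'.
Because there's exactly one group, `findall` drops the full match and keeps group 1 from each hit.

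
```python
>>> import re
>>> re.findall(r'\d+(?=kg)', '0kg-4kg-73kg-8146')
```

['0', '4', '73']

Because the assertion is zero-width, the text it checks is not consumed and won't appear in the result.
With no groups in the pattern, `findall` gives back each whole match — 3 here.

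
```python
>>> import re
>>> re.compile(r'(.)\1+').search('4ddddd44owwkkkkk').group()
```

`\1` is not a pattern — it's the concrete string captured by group 1, re-applied verbatim.
The match spans [1:6] → 'ddddd'.

'ddddd'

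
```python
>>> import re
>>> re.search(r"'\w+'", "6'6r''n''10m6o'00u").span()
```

(1, 5)

`re.search` tries every starting position until one works.
The match spans [1:5] → "'6r'".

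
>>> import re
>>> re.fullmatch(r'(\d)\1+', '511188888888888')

`\1` has to match the exact text group 1 already captured.
For `fullmatch`, every character of the input must be accounted for by the pattern.
Here the pattern can't cover the whole string, so the call returns None.

None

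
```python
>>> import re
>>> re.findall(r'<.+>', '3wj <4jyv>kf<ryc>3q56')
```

With no groups in the pattern, `findall` gives back each whole match — 1 here.

['<4jyv>kf<ryc>']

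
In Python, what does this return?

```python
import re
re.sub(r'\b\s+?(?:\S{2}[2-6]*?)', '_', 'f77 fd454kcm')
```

'f77_454kcm'

This matches a word boundary (`\b`, zero-width); then one or more of whitespace (lazy); then exactly 2 of a non-whitespace character, then zero or more of a character in [2-6] (lazy) (non-capturing group).
Each match is replaced by '_'.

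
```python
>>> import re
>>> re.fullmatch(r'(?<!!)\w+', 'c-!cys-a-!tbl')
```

None

The negative lookaround is zero-width — it rules out positions where the adjacent text would match, without consuming anything.
`fullmatch` succeeds only if the pattern covers the string from start to end.
Here the pattern can't cover the whole string, so the call returns None.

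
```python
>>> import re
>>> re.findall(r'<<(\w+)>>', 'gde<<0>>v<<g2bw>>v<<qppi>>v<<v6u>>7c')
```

['0', 'g2bw', 'qppi', 'v6u']

Matches: at [3:8] match '<<0>>', group 1 = '0'; at [9:17] match '<<g2bw>>', group 1 = 'g2bw'; at [18:26] match '<<qppi>>', group 1 = 'qppi'; at [27:34] match '<<v6u>>', group 1 = 'v6u'.
One capturing group, so `findall` returns just the captured substring from each match — 4 in all.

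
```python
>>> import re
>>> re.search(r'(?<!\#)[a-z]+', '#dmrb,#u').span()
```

Because the assertion is negative and zero-width, positions next to the forbidden text are skipped.
The match spans [2:5] → 'mrb'.

(2, 5)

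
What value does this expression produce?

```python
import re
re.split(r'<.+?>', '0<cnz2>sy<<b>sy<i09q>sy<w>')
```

['0', 'sy', 'sy', 'sy', '']

Because the quantifier is non-greedy, it stops expanding at the earliest point where the rest of the pattern can succeed.
`split` removes every match and returns the 5 fragments in between.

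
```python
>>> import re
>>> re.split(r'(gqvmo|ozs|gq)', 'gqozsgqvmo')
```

['', 'gq', '', 'ozs', '', 'gqvmo', '']

Branches in `(...|...)` are attempted left-to-right; the first branch that allows the whole pattern to succeed is taken.
Matches to split on: at [0:2] → 'gq'; at [2:5] → 'ozs'; at [5:10] → 'gqvmo'.
`re.split` interleaves the captured-group text with the surrounding fragments.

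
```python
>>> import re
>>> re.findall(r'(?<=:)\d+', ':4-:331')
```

['4', '331']

The positive lookaround only admits positions where the adjacent text matches; those characters stay outside the span.
Matches: at [1:2] → '4'; at [4:7] → '331'.
With no groups in the pattern, `findall` gives back each whole match — 2 here.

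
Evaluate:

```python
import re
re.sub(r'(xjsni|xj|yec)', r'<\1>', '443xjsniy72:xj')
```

'443<xjsni>y72:<xj>'

Alternation tries branches left to right and keeps the first one that lets the overall match succeed at that position.
The replacement refers to a captured group, so each match is rewritten using its own captured text.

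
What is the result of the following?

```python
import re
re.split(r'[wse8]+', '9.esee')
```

Pattern: one or more of one of [wse8].
Matches to split on: at [2:6] → 'esee'.
The string is cut at each match, leaving 2 pieces.

['9.', '']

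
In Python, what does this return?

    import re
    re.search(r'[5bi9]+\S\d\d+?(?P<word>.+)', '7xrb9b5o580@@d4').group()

The match spans [3:15] → 'b9b5o580@@d4'.

'b9b5o580@@d4'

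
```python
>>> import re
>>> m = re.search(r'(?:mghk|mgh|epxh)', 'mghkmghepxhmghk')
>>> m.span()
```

(0, 4)

`|` is ordered: at each position the engine commits to the first alternative that works.
The match spans [0:4] → 'mghk'.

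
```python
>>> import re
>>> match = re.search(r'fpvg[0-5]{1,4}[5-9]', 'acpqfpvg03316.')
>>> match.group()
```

'fpvg03316'

Pattern: the literal 'fp', then the literal 'vg'; then 1 to 4 of a character in [0-5], then a character in [5-9].
`search` walks the string left to right and returns the first match it finds.
The match spans [4:13] → 'fpvg03316'.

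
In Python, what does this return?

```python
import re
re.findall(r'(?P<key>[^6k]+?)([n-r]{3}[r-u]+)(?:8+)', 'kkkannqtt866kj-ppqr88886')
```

[('a', 'nnqtt'), ('j-', 'ppqr')]

Pattern: one or more of any character except [6k] (lazy) (captured as 'key'); then exactly 3 of a character in [n-r], then one or more of a character in [r-u] (captured); then one or more of a literal '8' (non-capturing group).
Multiple groups make `findall` return tuples — one 2-tuple for each match.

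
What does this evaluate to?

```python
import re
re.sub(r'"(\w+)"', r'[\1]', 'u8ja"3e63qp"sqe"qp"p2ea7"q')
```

Matches: at [4:12] → '"3e63qp"'; at [15:19] → '"qp"'.
Each match is replaced using the text its own group 1 captured.

'u8ja[3e63qp]sqe[qp]p2ea7"q'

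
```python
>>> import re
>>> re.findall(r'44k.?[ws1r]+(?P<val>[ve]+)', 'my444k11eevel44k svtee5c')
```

This matches the literal '44k', then optionally any character, then one or more of one of [ws1r]; then one or more of one of [ve] (captured as 'val').
Matches: at [3:12] match '44k11eeve', group 1 = 'eeve'; at [13:19] match '44k sv', group 1 = 'v'.
`findall` collects group 1 from each match (2 total).

['eeve', 'v']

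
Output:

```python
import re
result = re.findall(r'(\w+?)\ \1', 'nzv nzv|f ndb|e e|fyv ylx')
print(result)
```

['nzv', 'e']

The backreference `\1` re-matches whatever the first group consumed, character for character.
Walking the string: at [0:7] match 'nzv nzv', group 1 = 'nzv'; at [14:17] match 'e e', group 1 = 'e'.
With a single group, `findall` returns only what that group captured — 2 items.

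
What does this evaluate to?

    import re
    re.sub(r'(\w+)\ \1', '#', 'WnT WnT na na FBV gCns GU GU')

'# # FBV gCns #'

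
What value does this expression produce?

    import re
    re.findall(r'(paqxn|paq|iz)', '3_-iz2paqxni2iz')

['iz', 'paqxn', 'iz']

Alternation tries branches left to right and keeps the first one that lets the overall match succeed at that position.
Matches: at [3:5] match 'iz', group 1 = 'iz'; at [6:11] match 'paqxn', group 1 = 'paqxn'; at [13:15] match 'iz', group 1 = 'iz'.
One capturing group, so `findall` returns just the captured substring from each match — 3 in all.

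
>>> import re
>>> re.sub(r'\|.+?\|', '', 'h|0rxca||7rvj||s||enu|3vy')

'h3vy'

`sub` substitutes '' at each match site.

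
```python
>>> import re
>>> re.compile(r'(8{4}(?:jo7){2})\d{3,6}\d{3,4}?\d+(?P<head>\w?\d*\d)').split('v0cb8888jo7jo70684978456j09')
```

Because the pattern has a capturing group, `split` also inserts each captured text between the pieces.

['v0cb', '8888jo7jo7', 'j09', '']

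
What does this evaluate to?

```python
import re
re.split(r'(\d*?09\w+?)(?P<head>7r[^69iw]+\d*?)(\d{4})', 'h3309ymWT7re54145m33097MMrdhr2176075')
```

['h', '3309ymWT', '7re54145m3', '3097', 'MMrdhr2176075']

Pattern: zero or more of a digit (lazy), then the literal '09', then one or more of a word character (lazy) (captured); then the literal '7r', then one or more of any character except [69iw], then zero or more of a digit (lazy) (captured as 'head'); then exactly 4 of a digit (captured).
Matches to split on: at [1:23] → '3309ymWT7re54145m33097'.
The group in the pattern means `split` returns the separators' captures alongside the pieces.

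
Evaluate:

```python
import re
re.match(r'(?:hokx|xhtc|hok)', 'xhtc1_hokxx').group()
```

'xhtc'

`match` is anchored at position 0; if the pattern doesn't fit there, it returns None.
The match spans [0:4] → 'xhtc'.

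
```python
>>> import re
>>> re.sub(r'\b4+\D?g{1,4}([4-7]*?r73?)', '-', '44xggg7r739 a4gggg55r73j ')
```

'-9 a4gggg55r73j '

The pattern matches a word boundary (`\b`, zero-width); then one or more of a literal '4'; then optionally a non-digit, then 1 to 4 of the literal 'g'; then zero or more of a character in [4-7] (lazy), then the literal 'r7', then optionally the literal '3' (captured).
Matches: at [0:10] → '44xggg7r73'.
Each match is replaced by '-'.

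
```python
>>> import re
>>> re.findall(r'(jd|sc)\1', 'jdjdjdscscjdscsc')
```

['jd', 'sc', 'sc']

The backreference `\1` re-matches whatever the first group consumed, character for character.
`findall` collects group 1 from each match (3 total).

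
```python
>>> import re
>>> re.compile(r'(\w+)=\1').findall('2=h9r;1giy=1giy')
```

['1giy']

`\1` is not a pattern — it's the concrete string captured by group 1, re-applied verbatim.
One capturing group, so `findall` returns just the captured substring from the one match — 1 in all.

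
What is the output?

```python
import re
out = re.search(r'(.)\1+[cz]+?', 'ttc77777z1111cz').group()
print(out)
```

`\1` is not a pattern — it's the concrete string captured by group 1, re-applied verbatim.
`re.search` scans for the first position where the pattern succeeds.
The match spans [0:3] → 'ttc'.
Captured: group 1 = 't'.

ttc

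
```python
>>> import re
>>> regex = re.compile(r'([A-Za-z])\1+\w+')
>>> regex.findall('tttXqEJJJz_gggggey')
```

['t']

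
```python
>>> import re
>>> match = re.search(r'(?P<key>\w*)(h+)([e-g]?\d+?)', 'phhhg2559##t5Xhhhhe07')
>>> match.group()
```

'phhhg2'

The pattern matches zero or more of a word character (captured as 'key'); then one or more of a literal 'h' (captured); then optionally a character in [e-g], then one or more of a digit (lazy) (captured).
A non-greedy quantifier consumes as few characters as it can — just enough that the remainder of the pattern still matches from where it stops; whatever follows it matches normally.
`re.search` tries every starting position until one works.
The match spans [0:6] → 'phhhg2'.
Captured: group 1 = 'phh', group 2 = 'h', group 3 = 'g2'.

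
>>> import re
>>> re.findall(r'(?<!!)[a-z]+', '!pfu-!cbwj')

['fu', 'bwj']

A negative assertion filters positions out without eating any characters.
Matches: at [2:4] → 'fu'; at [7:10] → 'bwj'.
`findall` yields the raw match text (2 of them) because the pattern has no groups.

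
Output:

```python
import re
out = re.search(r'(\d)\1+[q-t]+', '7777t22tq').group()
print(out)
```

7777t

A backreference is literal: `\1` must see the identical characters the first group matched.
`re.search` scans for the first position where the pattern succeeds.
The match spans [0:5] → '7777t'.
Captured: group 1 = '7'.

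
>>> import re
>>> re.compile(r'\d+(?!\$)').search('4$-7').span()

(3, 4)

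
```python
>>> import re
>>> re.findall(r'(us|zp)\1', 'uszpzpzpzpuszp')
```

`\1` has to match the exact text group 1 already captured.
Matches: at [2:6] match 'zpzp', group 1 = 'zp'; at [6:10] match 'zpzp', group 1 = 'zp'.
One capturing group, so `findall` returns just the captured substring from each match — 2 in all.

['zp', 'zp']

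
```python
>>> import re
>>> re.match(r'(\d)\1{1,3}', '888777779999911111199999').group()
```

A backreference is literal: `\1` must see the identical characters the first group matched.
`match` is anchored at position 0; if the pattern doesn't fit there, it returns None.
The match spans [0:3] → '888'.
Captured: group 1 = '8'.

'888'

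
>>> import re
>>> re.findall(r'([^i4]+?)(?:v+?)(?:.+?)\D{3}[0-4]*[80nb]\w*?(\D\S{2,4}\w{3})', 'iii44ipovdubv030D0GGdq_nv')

[('po', 'D0GGdq_n')]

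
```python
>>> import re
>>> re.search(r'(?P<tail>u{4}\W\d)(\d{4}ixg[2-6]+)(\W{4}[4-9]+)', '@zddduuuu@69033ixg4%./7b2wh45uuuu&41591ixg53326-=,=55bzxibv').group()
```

Pattern: exactly 4 of a literal 'u', then a non-word character, then a digit (captured as 'tail'); then exactly 4 of a digit, then the literal 'ixg', then one or more of a character in [2-6] (captured); then exactly 4 of a non-word character, then one or more of a character in [4-9] (captured).
Unlike `match`, `search` isn't anchored — it looks for the pattern anywhere in the string.
The match spans [29:53] → 'uuuu&41591ixg53326-=,=55'.
Captured: group 1 = 'uuuu&4', group 2 = '1591ixg53326', group 3 = '-=,=55'.

'uuuu&41591ixg53326-=,=55'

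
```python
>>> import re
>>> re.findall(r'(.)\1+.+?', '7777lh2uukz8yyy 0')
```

['7', 'u', 'y']

After group 1 captures some text, `\1` only succeeds where that same text appears again.
Because there's exactly one group, `findall` drops the full match and keeps group 1 from each hit.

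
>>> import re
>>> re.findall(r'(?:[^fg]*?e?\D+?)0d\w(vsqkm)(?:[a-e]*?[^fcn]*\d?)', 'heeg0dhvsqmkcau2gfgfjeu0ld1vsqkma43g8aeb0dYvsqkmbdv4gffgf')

['vsqkm']

Pattern: zero or more of any character except [fg] (lazy), then optionally the literal 'e', then one or more of a non-digit (lazy) (non-capturing group); then the literal '0d', then a word character; then the literal 'vsq', then the literal 'km' (captured); then zero or more of a character in [a-e] (lazy), then zero or more of any character except [fcn], then optionally a digit (non-capturing group).
Scanning left to right: at [36:53] match '8aeb0dYvsqkmbdv4g', group 1 = 'vsqkm'.
One capturing group, so `findall` returns just the captured substring from the one match — 1 in all.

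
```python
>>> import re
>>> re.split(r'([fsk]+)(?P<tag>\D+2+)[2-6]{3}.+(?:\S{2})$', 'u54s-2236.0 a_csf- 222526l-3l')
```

['u54', 's', '-2', '']

This matches one or more of one of [fsk] (captured); then one or more of a non-digit, then one or more of a literal '2' (captured as 'tag'); then exactly 3 of a character in [2-6]; then one or more of any character; then exactly 2 of a non-whitespace character (non-capturing group); then anchored at the end.
Matches to split on: at [3:29] → 's-2236.0 a_csf- 222526l-3l'.
Because the pattern has a capturing group, `split` also inserts each captured text between the pieces.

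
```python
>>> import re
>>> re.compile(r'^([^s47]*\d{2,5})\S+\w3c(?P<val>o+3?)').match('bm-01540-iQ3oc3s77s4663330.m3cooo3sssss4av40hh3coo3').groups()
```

The match spans [0:51] → 'bm-01540-iQ3oc3s77s4663330.m3cooo3sssss4av40hh3coo3'.
Captured: group 1 = 'bm-01540', group 2 = 'oo3'.

('bm-01540', 'oo3')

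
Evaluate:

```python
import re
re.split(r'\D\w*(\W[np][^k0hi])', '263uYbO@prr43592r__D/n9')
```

This matches a non-digit, then zero or more of a word character; then a non-word character, then one of [np], then any character except [k0hi] (captured).
Matches to split on: at [3:10] → 'uYbO@pr'; at [10:23] → 'r43592r__D/n9'.
With a capturing group present, the delimiter's captured portion is kept in the result list.

['263', '@pr', '', '/n9', '']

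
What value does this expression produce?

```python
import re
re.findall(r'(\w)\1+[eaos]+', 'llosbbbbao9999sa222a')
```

['l', 'b', '9', '2']

The backreference `\1` re-matches whatever the first group consumed, character for character.
Because there's exactly one group, `findall` drops the full match and keeps group 1 from each hit.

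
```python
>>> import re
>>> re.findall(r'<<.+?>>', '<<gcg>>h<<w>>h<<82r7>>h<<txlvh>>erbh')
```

['<<gcg>>', '<<w>>', '<<82r7>>', '<<txlvh>>']

Lazy quantifiers expand one character at a time until the remainder of the pattern can match.
Scanning left to right: at [0:7] → '<<gcg>>'; at [8:13] → '<<w>>'; at [14:22] → '<<82r7>>'; at [23:32] → '<<txlvh>>'.
No capturing groups, so `findall` returns the 4 full match strings.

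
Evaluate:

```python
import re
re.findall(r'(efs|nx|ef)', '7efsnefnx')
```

['efs', 'ef', 'nx']

Branches in `(...|...)` are attempted left-to-right; the first branch that allows the whole pattern to succeed is taken.
`findall` collects group 1 from each match (3 total).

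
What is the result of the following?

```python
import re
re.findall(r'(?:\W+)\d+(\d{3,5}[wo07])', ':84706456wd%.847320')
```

['456w', '7320']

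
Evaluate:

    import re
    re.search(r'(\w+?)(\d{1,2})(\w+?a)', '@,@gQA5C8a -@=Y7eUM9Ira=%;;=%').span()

This matches one or more of a word character (lazy) (captured); then 1 to 2 of a digit (captured); then one or more of a word character (lazy), then a literal 'a' (captured).
The match spans [3:10] → 'gQA5C8a'.

(3, 10)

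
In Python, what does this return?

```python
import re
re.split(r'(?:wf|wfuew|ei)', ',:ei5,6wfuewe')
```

`|` is ordered: at each position the engine commits to the first alternative that works.
`split` removes every match and returns the 3 fragments in between.

[',:', '5,6', 'uewe']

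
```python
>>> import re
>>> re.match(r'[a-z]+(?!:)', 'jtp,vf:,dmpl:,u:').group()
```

'jtp'

`match` is anchored at position 0; if the pattern doesn't fit there, it returns None.
The match spans [0:3] → 'jtp'.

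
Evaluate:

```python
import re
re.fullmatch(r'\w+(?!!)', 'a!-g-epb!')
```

`re.fullmatch` requires the pattern to consume the entire string.
Here the string isn't matched end-to-end, so the call returns None.

None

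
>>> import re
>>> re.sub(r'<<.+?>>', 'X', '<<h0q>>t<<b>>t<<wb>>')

'XtXtX'

Lazy quantifiers expand one character at a time until the remainder of the pattern can match.
`sub` substitutes 'X' at each match site.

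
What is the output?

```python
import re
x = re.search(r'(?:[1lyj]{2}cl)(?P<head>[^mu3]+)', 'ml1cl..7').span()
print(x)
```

(1, 8)

This matches exactly 2 of one of [1lyj], then the literal 'cl' (non-capturing group); then one or more of any character except [mu3] (captured as 'head').
`re.search` tries every starting position until one works.
The match spans [1:8] → 'l1cl..7'.
Captured: group 1 = '..7'.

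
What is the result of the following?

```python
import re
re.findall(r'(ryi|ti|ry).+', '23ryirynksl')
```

['ryi']

Alternation tries branches left to right and keeps the first one that lets the overall match succeed at that position.
Because there's exactly one group, `findall` drops the full match and keeps group 1 from the one hit.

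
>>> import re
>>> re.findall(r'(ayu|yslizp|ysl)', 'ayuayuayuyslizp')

The regex engine tests alternatives in the order written; an earlier branch that matches wins even if a later one would match more.
Because there's exactly one group, `findall` drops the full match and keeps group 1 from each hit.

['ayu', 'ayu', 'ayu', 'yslizp']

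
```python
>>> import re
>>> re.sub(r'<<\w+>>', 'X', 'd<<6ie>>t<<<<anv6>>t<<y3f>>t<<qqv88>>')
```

'dXt<<XtXtX'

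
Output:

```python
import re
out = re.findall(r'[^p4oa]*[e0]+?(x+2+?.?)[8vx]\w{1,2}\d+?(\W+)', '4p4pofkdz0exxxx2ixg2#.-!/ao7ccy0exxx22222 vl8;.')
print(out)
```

This matches zero or more of any character except [p4oa], then one or more of one of [e0] (lazy); then one or more of a literal 'x', then one or more of the literal '2' (lazy), then optionally any character (captured); then one of [8vx], then 1 to 2 of a word character, then one or more of a digit (lazy); then one or more of a non-word character (captured).
Walking the string: at [5:25] match 'fkdz0exxxx2ixg2#.-!/', groups = ('xxxx2i', '#.-!/'); at [27:47] match '7ccy0exxx22222 vl8;.', groups = ('xxx22222 ', ';.').
With 2 capturing groups, `findall` returns a 2-tuple per match.

[('xxxx2i', '#.-!/'), ('xxx22222 ', ';.')]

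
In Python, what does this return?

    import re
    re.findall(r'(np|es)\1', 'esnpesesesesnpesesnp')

A backreference is literal: `\1` must see the identical characters the first group matched.
Matches: at [4:8] match 'eses', group 1 = 'es'; at [8:12] match 'eses', group 1 = 'es'; at [14:18] match 'eses', group 1 = 'es'.
One capturing group, so `findall` returns just the captured substring from each match — 3 in all.

['es', 'es', 'es']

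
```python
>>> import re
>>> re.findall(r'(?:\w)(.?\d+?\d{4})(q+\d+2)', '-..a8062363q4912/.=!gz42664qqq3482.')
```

The pattern matches a word character (non-capturing group); then optionally any character, then one or more of a digit (lazy), then exactly 4 of a digit (captured); then one or more of the literal 'q', then one or more of a digit, then the literal '2' (captured).
Walking the string: at [3:16] match 'a8062363q4912', groups = ('8062363', 'q4912'); at [20:34] match 'gz42664qqq3482', groups = ('z42664', 'qqq3482').
2 groups means each result is a tuple of 2 captured strings — 2 here.

[('8062363', 'q4912'), ('z42664', 'qqq3482')]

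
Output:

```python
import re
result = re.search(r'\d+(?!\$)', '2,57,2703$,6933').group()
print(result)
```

2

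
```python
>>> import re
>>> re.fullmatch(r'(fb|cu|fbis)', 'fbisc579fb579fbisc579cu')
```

`re.fullmatch` requires the pattern to consume the entire string.
Here the string isn't matched end-to-end, so the call returns None.

None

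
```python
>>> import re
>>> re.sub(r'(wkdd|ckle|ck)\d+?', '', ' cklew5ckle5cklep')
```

' cklew5cklep'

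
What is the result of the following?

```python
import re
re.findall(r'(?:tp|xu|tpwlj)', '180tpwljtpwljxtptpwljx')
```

['tp', 'tp', 'tp', 'tp']

Alternation isn't longest-match — the leftmost alternative that fits at this position is chosen.
No capturing groups, so `findall` returns the 4 full match strings.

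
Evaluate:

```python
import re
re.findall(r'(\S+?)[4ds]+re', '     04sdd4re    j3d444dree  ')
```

['0', 'j3']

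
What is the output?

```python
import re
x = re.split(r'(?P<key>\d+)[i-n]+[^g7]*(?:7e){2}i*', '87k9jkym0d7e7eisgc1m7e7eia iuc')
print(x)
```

['', '87', 'sgc', '1', 'a iuc']

This matches one or more of a digit (captured as 'key'); then one or more of a character in [i-n], then zero or more of any character except [g7]; then the literal '7e' repeated 2 times, then zero or more of a literal 'i'.
With a capturing group present, the delimiter's captured portion is kept in the result list.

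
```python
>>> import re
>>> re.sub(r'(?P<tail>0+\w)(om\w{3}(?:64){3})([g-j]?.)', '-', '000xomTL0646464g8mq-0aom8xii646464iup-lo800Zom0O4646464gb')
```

'-mq-0aom8xii646464iup-lo8-'

Pattern: one or more of the literal '0', then a word character (captured as 'tail'); then the literal 'om', then exactly 3 of a word character, then the literal '64' repeated 3 times (captured); then optionally a character in [g-j], then any character (captured).
Matches: at [0:17] → '000xomTL0646464g8'; at [41:57] → '00Zom0O4646464gb'.
`sub` substitutes '-' at each match site.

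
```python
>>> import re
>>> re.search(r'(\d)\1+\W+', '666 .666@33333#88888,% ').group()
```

'666 .'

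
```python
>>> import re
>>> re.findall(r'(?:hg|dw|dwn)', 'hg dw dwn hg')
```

['hg', 'dw', 'dw', 'hg']

Alternation isn't longest-match — the leftmost alternative that fits at this position is chosen.
`findall` yields the raw match text (4 of them) because the pattern has no groups.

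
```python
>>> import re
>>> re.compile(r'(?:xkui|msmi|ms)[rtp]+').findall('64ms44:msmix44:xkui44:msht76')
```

[]

Since nothing is captured, `findall` lists the 0 matched substrings directly.
Nothing in the string satisfies the pattern, so the list is empty.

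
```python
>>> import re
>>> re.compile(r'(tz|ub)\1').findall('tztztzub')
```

['tz']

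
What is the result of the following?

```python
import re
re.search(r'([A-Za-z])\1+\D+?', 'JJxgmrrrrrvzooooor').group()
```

'JJx'

A backreference is literal: `\1` must see the identical characters the first group matched.
The match spans [0:3] → 'JJx'.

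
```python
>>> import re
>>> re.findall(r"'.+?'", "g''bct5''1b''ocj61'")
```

["''bct5'", "'1b'", "'ocj61'"]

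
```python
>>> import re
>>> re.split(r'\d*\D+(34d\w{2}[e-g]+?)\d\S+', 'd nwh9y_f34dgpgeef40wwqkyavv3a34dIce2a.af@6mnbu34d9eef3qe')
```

This matches zero or more of a digit, then one or more of a non-digit; then the literal '34d', then exactly 2 of a word character, then one or more of a character in [e-g] (lazy) (captured); then a digit, then one or more of a non-whitespace character.
`re.split` interleaves the captured-group text with the surrounding fragments.

['d nwh', '34dgpgeef', '']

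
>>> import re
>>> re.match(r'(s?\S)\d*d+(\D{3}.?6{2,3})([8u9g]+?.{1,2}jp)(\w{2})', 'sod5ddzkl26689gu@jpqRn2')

None

The pattern matches optionally the literal 's', then a non-whitespace character (captured); then zero or more of a digit, then one or more of the literal 'd'; then exactly 3 of a non-digit, then optionally any character, then 2 to 3 of the literal '6' (captured); then one or more of one of [8u9g] (lazy), then 1 to 2 of any character, then the literal 'jp' (captured); then exactly 2 of a word character (captured).
`match` is anchored at position 0; if the pattern doesn't fit there, it returns None.
Here the pattern fails at index 0, so the call returns None.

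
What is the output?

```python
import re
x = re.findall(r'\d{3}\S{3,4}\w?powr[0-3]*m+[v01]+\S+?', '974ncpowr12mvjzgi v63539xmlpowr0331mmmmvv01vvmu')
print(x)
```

This matches exactly 3 of a digit, then 3 to 4 of a non-whitespace character; then optionally a word character, then the literal 'po'; then the literal 'wr', then zero or more of a character in [0-3], then one or more of a literal 'm'; then one or more of one of [v01]; then one or more of a non-whitespace character (lazy).
The `?` after the quantifier makes it lazy — it takes as little as possible before letting the rest of the pattern try.
Scanning left to right: at [19:46] → '63539xmlpowr0331mmmmvv01vvm'.
Since nothing is captured, `findall` lists the 1 matched substring directly.

['63539xmlpowr0331mmmmvv01vvm']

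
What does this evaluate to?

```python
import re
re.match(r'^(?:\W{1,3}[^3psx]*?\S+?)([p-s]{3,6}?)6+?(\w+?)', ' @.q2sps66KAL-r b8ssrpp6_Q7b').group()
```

' @.q2sps66'

Pattern: anchored at the start of the string; then 1 to 3 of a non-word character, then zero or more of any character except [3psx] (lazy), then one or more of a non-whitespace character (lazy) (non-capturing group); then 3 to 6 of a character in [p-s] (lazy) (captured); then one or more of a literal '6' (lazy); then one or more of a word character (lazy) (captured).
With the lazy modifier that quantifier settles for the fewest repetitions that let the rest of the pattern succeed (the atoms after it are unaffected and can still be greedy).
`re.match` only tries the pattern at the start of the string.
The match spans [0:10] → ' @.q2sps66'.
Captured: group 1 = 'sps', group 2 = '6'.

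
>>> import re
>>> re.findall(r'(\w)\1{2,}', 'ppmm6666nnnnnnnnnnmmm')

['6', 'n', 'm']

`\1` has to match the exact text group 1 already captured.
Scanning left to right: at [4:8] match '6666', group 1 = '6'; at [8:18] match 'nnnnnnnnnn', group 1 = 'n'; at [18:21] match 'mmm', group 1 = 'm'.
Because there's exactly one group, `findall` drops the full match and keeps group 1 from each hit.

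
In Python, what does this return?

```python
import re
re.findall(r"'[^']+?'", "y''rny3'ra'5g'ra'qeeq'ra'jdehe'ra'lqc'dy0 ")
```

["'rny3'", "'5g'", "'qeeq'", "'jdehe'", "'lqc'"]

Since nothing is captured, `findall` lists the 5 matched substrings directly.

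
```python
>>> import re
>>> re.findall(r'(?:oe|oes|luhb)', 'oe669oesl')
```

['oe', 'oe']

Alternation isn't longest-match — the leftmost alternative that fits at this position is chosen.
Since nothing is captured, `findall` lists the 2 matched substrings directly.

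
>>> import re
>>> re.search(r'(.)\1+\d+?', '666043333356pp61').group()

`\1` is not a pattern — it's the concrete string captured by group 1, re-applied verbatim.
Unlike `match`, `search` isn't anchored — it looks for the pattern anywhere in the string.
The match spans [0:4] → '6660'.
Captured: group 1 = '6'.

'6660'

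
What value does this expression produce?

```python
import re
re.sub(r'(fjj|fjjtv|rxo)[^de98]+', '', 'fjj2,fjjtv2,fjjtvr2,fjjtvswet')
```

'et'

Matches: at [0:27] → 'fjj2,fjjtv2,fjjtvr2,fjjtvsw'.
`sub` substitutes '' at each match site.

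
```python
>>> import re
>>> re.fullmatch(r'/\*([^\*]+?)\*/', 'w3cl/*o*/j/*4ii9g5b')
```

For `fullmatch`, every character of the input must be accounted for by the pattern.
Here the string isn't matched end-to-end, so the call returns None.

None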